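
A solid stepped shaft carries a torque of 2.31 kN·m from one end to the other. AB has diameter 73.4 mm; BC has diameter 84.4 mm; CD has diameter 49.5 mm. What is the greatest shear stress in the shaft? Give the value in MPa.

Under the same torque, τ_max = 16T/(πd³) is largest where d is smallest — segment CD (d = 49.5 mm).
τ_max = 16·2310/(π·(0.0495)³) = 9.700×10^7 Pa.

97.0 MPa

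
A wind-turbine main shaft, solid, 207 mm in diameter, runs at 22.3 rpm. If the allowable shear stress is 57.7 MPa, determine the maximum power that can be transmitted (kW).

235 kW

J = πd⁴/32 = π(0.207)⁴/32 = 1.803×10^-4 m⁴.
T_max = τ_allow·J/r = 5.77×10^7 × 1.803×10^-4 / 0.103 = 100500 N·m.
ω = 2π·22.3/60 = 2.335 rad/s, so P_max = T_max·ω = 2.347×10^5 W.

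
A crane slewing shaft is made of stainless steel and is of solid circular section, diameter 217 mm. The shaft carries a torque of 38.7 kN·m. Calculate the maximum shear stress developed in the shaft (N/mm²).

19.3 N/mm²

J = πd⁴/32 = π(0.217)⁴/32 = 2.177×10^-4 m⁴.
τ_max = T·r/J = 38700 × 0.108 / 2.177×10^-4 = 1.929×10^7 Pa.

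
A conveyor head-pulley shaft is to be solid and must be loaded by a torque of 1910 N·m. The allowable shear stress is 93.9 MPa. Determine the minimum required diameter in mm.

For a solid shaft τ_max = 16T/(πd³), so d = (16T/(π τ_allow))^(1/3) = (16·1910/(π·9.39×10^7))^(1/3) = 0.04697 m.

47.0 mm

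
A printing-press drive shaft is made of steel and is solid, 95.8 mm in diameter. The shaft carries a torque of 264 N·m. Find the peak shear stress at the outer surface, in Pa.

1.53e6 Pa

J = πd⁴/32 = π(0.0958)⁴/32 = 8.269×10^-6 m⁴.
τ_max = T·r/J = 264.0 × 0.0479 / 8.269×10^-6 = 1.529×10^6 Pa.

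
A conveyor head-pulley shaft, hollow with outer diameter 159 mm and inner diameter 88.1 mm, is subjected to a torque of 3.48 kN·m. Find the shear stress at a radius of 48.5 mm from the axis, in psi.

J = π(d_o⁴ − d_i⁴)/32 = π(0.159⁴ − 0.0881⁴)/32 = 5.683×10^-5 m⁴.
Shear stress varies linearly with radius: τ = T·r/J = 3480 × 0.0485 / 5.683×10^-5 = 2.970×10^6 Pa.

431 psi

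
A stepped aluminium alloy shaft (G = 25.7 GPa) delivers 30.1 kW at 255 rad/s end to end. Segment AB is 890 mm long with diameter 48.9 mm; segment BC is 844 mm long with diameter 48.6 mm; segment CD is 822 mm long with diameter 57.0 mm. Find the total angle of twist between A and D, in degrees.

1.03°

ω = 255 rad/s, so T = P/ω = 30.1×10³ / 255.0 = 118.0 N·m.
J_AB = π(0.0489)⁴/32 = 5.61×10^-7 m⁴; J_BC = π(0.0486)⁴/32 = 5.48×10^-7 m⁴; J_CD = π(0.0570)⁴/32 = 1.04×10^-6 m⁴.
θ = (T/G)·Σ L_i/J_i = (118.0/25.7×10⁹)·(0.890/5.61×10^-7 + 0.844/5.48×10^-7 + 0.822/1.04×10^-6) = 0.01800 rad.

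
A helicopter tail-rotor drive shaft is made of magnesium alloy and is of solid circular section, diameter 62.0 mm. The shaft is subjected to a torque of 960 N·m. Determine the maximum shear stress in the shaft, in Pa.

J = πd⁴/32 = π(0.0620)⁴/32 = 1.451×10^-6 m⁴.
τ_max = T·r/J = 960.0 × 0.0310 / 1.451×10^-6 = 2.051×10^7 Pa.

2.05e7 Pa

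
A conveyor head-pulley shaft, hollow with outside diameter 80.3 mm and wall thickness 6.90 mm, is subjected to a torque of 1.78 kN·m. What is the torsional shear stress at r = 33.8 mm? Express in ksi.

4.04 ksi

J = π(d_o⁴ − d_i⁴)/32 = π(0.0803⁴ − 0.0665⁴)/32 = 2.162×10^-6 m⁴.
Shear stress varies linearly with radius: τ = T·r/J = 1780 × 0.0338 / 2.162×10^-6 = 2.783×10^7 Pa.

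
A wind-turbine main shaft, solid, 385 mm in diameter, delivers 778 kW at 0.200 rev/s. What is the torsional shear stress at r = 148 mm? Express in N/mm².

ω = 2π·0.200 = 1.257 rad/s, so T = P/ω = 778×10³ / 1.257 = 619100 N·m.
J = πd⁴/32 = π(0.385)⁴/32 = 2.157×10^-3 m⁴.
Shear stress varies linearly with radius: τ = T·r/J = 619100 × 0.148 / 2.157×10^-3 = 4.248×10^7 Pa.

42.5 N/mm²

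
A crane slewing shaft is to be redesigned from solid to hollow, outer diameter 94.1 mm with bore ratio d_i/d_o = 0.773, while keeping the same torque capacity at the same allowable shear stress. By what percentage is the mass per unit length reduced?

Equal τ_max and T ⇒ the solid shaft needs d_s³ = d_o³(1−k⁴), so d_s = 94.1·(1−0.773⁴)^(1/3) = 81.22 mm.
Area ratio A_h/A_s = d_o²(1−k²)/d_s² = (1−k²)/(1−k⁴)^(2/3) = 0.5403.
Mass saving = 1 − 0.5403 = 46.0 %.

46.0 %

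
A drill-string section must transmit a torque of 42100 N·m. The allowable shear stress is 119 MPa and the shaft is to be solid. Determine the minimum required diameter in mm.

For a solid shaft τ_max = 16T/(πd³), so d = (16T/(π τ_allow))^(1/3) = (16·42100/(π·1.19×10^8))^(1/3) = 0.1217 m.

122 mm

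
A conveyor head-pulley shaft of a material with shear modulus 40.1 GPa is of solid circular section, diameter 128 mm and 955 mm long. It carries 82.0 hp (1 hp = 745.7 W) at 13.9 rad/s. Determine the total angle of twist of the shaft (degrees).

0.228°

ω = 13.9 rad/s, so T = P/ω = 82.0×745.7 / 13.90 = 4399 N·m.
J = πd⁴/32 = π(0.128)⁴/32 = 2.635×10^-5 m⁴.
θ = T·L/(G·J) = 4399 × 0.955 / (40.1×10⁹ × 2.635×10^-5) = 3.975×10^-3 rad.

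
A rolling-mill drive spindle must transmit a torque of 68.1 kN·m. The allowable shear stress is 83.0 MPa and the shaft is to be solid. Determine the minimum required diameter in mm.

For a solid shaft τ_max = 16T/(πd³), so d = (16T/(π τ_allow))^(1/3) = (16·68100/(π·8.30×10^7))^(1/3) = 0.1611 m.

161 mm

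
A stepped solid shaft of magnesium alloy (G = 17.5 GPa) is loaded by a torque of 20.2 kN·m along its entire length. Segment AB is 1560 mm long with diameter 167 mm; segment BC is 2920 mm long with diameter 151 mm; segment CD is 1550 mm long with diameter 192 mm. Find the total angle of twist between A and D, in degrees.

J_AB = π(0.167)⁴/32 = 7.64×10^-5 m⁴; J_BC = π(0.151)⁴/32 = 5.10×10^-5 m⁴; J_CD = π(0.192)⁴/32 = 1.33×10^-4 m⁴.
θ = (T/G)·Σ L_i/J_i = (20200/17.5×10⁹)·(1.56/7.64×10^-5 + 2.92/5.10×10^-5 + 1.55/1.33×10^-4) = 0.1030 rad.

5.90°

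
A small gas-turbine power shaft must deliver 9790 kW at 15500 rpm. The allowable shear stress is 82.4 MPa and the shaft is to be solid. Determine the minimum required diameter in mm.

ω = 2π·15500/60 = 1623 rad/s, so T = P/ω = 9790×10³ / 1623 = 6031 N·m.
For a solid shaft τ_max = 16T/(πd³), so d = (16T/(π τ_allow))^(1/3) = (16·6031/(π·8.24×10^7))^(1/3) = 0.07197 m.

72.0 mm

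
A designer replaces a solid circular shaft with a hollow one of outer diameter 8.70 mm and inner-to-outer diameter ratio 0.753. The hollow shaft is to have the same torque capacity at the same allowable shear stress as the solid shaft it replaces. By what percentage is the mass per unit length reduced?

43.9 %

Equal τ_max and T ⇒ the solid shaft needs d_s³ = d_o³(1−k⁴), so d_s = 8.70·(1−0.753⁴)^(1/3) = 7.645 mm.
Area ratio A_h/A_s = d_o²(1−k²)/d_s² = (1−k²)/(1−k⁴)^(2/3) = 0.5608.
Mass saving = 1 − 0.5608 = 43.9 %.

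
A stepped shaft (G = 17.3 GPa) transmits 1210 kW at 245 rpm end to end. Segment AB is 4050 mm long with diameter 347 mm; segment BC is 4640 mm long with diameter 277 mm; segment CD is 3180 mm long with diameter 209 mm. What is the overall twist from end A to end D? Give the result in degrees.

ω = 2π·245/60 = 25.66 rad/s, so T = P/ω = 1210×10³ / 25.66 = 47160 N·m.
J_AB = π(0.347)⁴/32 = 1.42×10^-3 m⁴; J_BC = π(0.277)⁴/32 = 5.78×10^-4 m⁴; J_CD = π(0.209)⁴/32 = 1.87×10^-4 m⁴.
θ = (T/G)·Σ L_i/J_i = (47160/17.3×10⁹)·(4.05/1.42×10^-3 + 4.64/5.78×10^-4 + 3.18/1.87×10^-4) = 0.07592 rad.

4.35°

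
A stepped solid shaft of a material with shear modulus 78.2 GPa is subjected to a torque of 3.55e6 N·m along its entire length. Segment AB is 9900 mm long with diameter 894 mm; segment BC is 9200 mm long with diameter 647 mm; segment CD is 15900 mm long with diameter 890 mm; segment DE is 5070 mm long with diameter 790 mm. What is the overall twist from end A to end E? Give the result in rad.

J_AB = π(0.894)⁴/32 = 0.0627 m⁴; J_BC = π(0.647)⁴/32 = 0.0172 m⁴; J_CD = π(0.890)⁴/32 = 0.0616 m⁴; J_DE = π(0.790)⁴/32 = 0.0382 m⁴.
θ = (T/G)·Σ L_i/J_i = (3.550e6/78.2×10⁹)·(9.90/0.0627 + 9.20/0.0172 + 15.9/0.0616 + 5.07/0.0382) = 0.04918 rad.

0.0492 rad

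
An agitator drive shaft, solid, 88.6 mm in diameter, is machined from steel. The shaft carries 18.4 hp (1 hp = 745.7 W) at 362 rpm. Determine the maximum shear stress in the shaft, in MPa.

2.65 MPa

ω = 2π·362/60 = 37.91 rad/s, so T = P/ω = 18.4×745.7 / 37.91 = 361.9 N·m.
J = πd⁴/32 = π(0.0886)⁴/32 = 6.050×10^-6 m⁴.
τ_max = T·r/J = 361.9 × 0.0443 / 6.050×10^-6 = 2.650×10^6 Pa.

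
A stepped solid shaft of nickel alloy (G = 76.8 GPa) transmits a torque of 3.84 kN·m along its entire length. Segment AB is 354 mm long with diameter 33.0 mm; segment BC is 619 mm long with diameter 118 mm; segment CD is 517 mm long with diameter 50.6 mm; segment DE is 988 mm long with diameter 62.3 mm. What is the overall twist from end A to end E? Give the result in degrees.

13.0°

J_AB = π(0.0330)⁴/32 = 1.16×10^-7 m⁴; J_BC = π(0.118)⁴/32 = 1.90×10^-5 m⁴; J_CD = π(0.0506)⁴/32 = 6.44×10^-7 m⁴; J_DE = π(0.0623)⁴/32 = 1.48×10^-6 m⁴.
θ = (T/G)·Σ L_i/J_i = (3840/76.8×10⁹)·(0.354/1.16×10^-7 + 0.619/1.90×10^-5 + 0.517/6.44×10^-7 + 0.988/1.48×10^-6) = 0.2272 rad.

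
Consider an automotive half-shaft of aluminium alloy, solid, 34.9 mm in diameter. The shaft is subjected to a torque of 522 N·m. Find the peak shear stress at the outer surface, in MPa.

J = πd⁴/32 = π(0.0349)⁴/32 = 1.456×10^-7 m⁴.
τ_max = T·r/J = 522.0 × 0.0175 / 1.456×10^-7 = 6.254×10^7 Pa.

62.5 MPa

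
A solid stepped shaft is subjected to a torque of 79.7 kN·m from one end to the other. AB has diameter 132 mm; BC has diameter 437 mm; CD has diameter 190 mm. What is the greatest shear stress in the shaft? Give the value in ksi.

Under the same torque, τ_max = 16T/(πd³) is largest where d is smallest — segment AB (d = 132 mm).
τ_max = 16·79700/(π·(0.132)³) = 1.765×10^8 Pa.

25.6 ksi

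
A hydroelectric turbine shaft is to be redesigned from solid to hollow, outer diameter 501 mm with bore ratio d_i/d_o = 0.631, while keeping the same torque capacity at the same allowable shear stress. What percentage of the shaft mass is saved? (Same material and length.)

Equal τ_max and T ⇒ the solid shaft needs d_s³ = d_o³(1−k⁴), so d_s = 501·(1−0.631⁴)^(1/3) = 473.0 mm.
Area ratio A_h/A_s = d_o²(1−k²)/d_s² = (1−k²)/(1−k⁴)^(2/3) = 0.6752.
Mass saving = 1 − 0.6752 = 32.5 %.

32.5 %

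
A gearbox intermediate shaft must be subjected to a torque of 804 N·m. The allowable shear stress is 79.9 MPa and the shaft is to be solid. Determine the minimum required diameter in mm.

37.1 mm

For a solid shaft τ_max = 16T/(πd³), so d = (16T/(π τ_allow))^(1/3) = (16·804.0/(π·7.99×10^7))^(1/3) = 0.03714 m.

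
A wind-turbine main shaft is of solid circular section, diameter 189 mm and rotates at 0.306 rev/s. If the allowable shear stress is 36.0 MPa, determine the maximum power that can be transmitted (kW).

91.8 kW

J = πd⁴/32 = π(0.189)⁴/32 = 1.253×10^-4 m⁴.
T_max = τ_allow·J/r = 3.60×10^7 × 1.253×10^-4 / 0.0945 = 47720 N·m.
ω = 2π·0.306 = 1.923 rad/s, so P_max = T_max·ω = 9.175×10^4 W.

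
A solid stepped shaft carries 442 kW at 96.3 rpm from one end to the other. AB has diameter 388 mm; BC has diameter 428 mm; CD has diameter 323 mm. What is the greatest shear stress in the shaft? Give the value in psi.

ω = 2π·96.3/60 = 10.08 rad/s, so T = P/ω = 442×10³ / 10.08 = 43830 N·m.
Under the same torque, τ_max = 16T/(πd³) is largest where d is smallest — segment CD (d = 323 mm).
τ_max = 16·43830/(π·(0.323)³) = 6.624×10^6 Pa.

961 psi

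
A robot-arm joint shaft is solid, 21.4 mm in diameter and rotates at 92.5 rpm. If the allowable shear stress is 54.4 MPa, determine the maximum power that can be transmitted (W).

1010 W

J = πd⁴/32 = π(0.0214)⁴/32 = 2.059×10^-8 m⁴.
T_max = τ_allow·J/r = 5.44×10^7 × 2.059×10^-8 / 0.0107 = 104.7 N·m.
ω = 2π·92.5/60 = 9.687 rad/s, so P_max = T_max·ω = 1014 W.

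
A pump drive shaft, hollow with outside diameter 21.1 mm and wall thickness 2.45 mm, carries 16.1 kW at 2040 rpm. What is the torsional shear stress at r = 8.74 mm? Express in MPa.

51.9 MPa

ω = 2π·2040/60 = 213.6 rad/s, so T = P/ω = 16.1×10³ / 213.6 = 75.36 N·m.
J = π(d_o⁴ − d_i⁴)/32 = π(0.0211⁴ − 0.0162⁴)/32 = 1.270×10^-8 m⁴.
Shear stress varies linearly with radius: τ = T·r/J = 75.36 × 0.00874 / 1.270×10^-8 = 5.187×10^7 Pa.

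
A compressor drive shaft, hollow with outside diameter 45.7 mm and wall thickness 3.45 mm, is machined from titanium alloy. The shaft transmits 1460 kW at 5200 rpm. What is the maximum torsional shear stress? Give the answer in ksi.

43.2 ksi

ω = 2π·5200/60 = 544.5 rad/s, so T = P/ω = 1460×10³ / 544.5 = 2681 N·m.
J = π(d_o⁴ − d_i⁴)/32 = π(0.0457⁴ − 0.0388⁴)/32 = 2.057×10^-7 m⁴.
τ_max = T·r/J = 2681 × 0.0229 / 2.057×10^-7 = 2.978×10^8 Pa.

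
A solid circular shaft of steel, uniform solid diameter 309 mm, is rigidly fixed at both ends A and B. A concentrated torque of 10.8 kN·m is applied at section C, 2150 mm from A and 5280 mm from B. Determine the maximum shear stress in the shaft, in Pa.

1.32e6 Pa

With uniform GJ and both ends fixed, compatibility θ_AC = θ_CB gives T_A·a = T_B·b, together with T_A + T_B = T₀.
T_A = T₀·b/(a+b) = 10800·5280/7430 = 7675 N·m; T_B = 3125 N·m.
τ in each portion: τ_AC = 1.32×10^6 Pa, τ_CB = 5.39×10^5 Pa; maximum is in AC.
τ_max = T_AC·r/J = 7675·0.154/8.95×10^-4 = 1.325×10^6 Pa.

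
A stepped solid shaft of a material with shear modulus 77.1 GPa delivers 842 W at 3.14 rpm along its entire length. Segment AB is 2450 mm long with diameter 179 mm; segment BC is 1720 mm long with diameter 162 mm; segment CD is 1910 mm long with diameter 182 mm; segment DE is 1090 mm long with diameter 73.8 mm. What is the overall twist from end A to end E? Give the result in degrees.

0.841°

ω = 2π·3.14/60 = 0.3288 rad/s, so T = P/ω = 842 / 0.3288 = 2561 N·m.
J_AB = π(0.179)⁴/32 = 1.01×10^-4 m⁴; J_BC = π(0.162)⁴/32 = 6.76×10^-5 m⁴; J_CD = π(0.182)⁴/32 = 1.08×10^-4 m⁴; J_DE = π(0.0738)⁴/32 = 2.91×10^-6 m⁴.
θ = (T/G)·Σ L_i/J_i = (2561/77.1×10⁹)·(2.45/1.01×10^-4 + 1.72/6.76×10^-5 + 1.91/1.08×10^-4 + 1.09/2.91×10^-6) = 0.01467 rad.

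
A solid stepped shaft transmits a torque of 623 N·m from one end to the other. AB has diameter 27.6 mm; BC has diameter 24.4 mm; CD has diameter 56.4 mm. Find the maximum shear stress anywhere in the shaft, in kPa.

Under the same torque, τ_max = 16T/(πd³) is largest where d is smallest — segment BC (d = 24.4 mm).
τ_max = 16·623.0/(π·(0.0244)³) = 2.184×10^8 Pa.

218000 kPa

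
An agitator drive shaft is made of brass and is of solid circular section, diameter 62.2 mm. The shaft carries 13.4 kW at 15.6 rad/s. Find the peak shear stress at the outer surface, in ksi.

ω = 15.6 rad/s, so T = P/ω = 13.4×10³ / 15.60 = 859.0 N·m.
J = πd⁴/32 = π(0.0622)⁴/32 = 1.469×10^-6 m⁴.
τ_max = T·r/J = 859.0 × 0.0311 / 1.469×10^-6 = 1.818×10^7 Pa.

2.64 ksi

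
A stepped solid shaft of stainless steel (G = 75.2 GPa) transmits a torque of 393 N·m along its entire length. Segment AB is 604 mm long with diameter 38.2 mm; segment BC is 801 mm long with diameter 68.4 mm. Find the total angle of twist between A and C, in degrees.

J_AB = π(0.0382)⁴/32 = 2.09×10^-7 m⁴; J_BC = π(0.0684)⁴/32 = 2.15×10^-6 m⁴.
θ = (T/G)·Σ L_i/J_i = (393.0/75.2×10⁹)·(0.604/2.09×10^-7 + 0.801/2.15×10^-6) = 0.01705 rad.

0.977°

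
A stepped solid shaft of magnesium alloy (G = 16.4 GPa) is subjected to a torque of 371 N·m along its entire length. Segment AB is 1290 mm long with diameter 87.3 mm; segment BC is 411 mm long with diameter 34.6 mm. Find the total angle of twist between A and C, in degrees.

J_AB = π(0.0873)⁴/32 = 5.70×10^-6 m⁴; J_BC = π(0.0346)⁴/32 = 1.41×10^-7 m⁴.
θ = (T/G)·Σ L_i/J_i = (371.0/16.4×10⁹)·(1.29/5.70×10^-6 + 0.411/1.41×10^-7) = 0.07120 rad.

4.08°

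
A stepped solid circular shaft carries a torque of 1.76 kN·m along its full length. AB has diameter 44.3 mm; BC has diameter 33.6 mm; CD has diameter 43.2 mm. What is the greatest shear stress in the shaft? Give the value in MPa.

236 MPa

Under the same torque, τ_max = 16T/(πd³) is largest where d is smallest — segment BC (d = 33.6 mm).
τ_max = 16·1760/(π·(0.0336)³) = 2.363×10^8 Pa.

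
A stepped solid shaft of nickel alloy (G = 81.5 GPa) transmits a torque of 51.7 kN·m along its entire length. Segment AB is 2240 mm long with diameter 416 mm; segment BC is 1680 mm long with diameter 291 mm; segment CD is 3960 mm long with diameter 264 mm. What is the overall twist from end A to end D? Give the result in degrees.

0.416°

J_AB = π(0.416)⁴/32 = 2.94×10^-3 m⁴; J_BC = π(0.291)⁴/32 = 7.04×10^-4 m⁴; J_CD = π(0.264)⁴/32 = 4.77×10^-4 m⁴.
θ = (T/G)·Σ L_i/J_i = (51700/81.5×10⁹)·(2.24/2.94×10^-3 + 1.68/7.04×10^-4 + 3.96/4.77×10^-4) = 7.265×10^-3 rad.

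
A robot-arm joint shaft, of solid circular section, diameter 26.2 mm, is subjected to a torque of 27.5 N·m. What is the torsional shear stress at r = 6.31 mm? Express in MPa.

J = πd⁴/32 = π(0.0262)⁴/32 = 4.626×10^-8 m⁴.
Shear stress varies linearly with radius: τ = T·r/J = 27.50 × 0.00631 / 4.626×10^-8 = 3.751×10^6 Pa.

3.75 MPa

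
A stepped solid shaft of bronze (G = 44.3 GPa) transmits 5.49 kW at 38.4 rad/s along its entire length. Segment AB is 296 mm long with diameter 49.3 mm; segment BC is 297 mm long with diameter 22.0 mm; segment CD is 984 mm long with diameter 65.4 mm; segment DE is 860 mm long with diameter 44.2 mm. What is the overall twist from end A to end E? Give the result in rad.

ω = 38.4 rad/s, so T = P/ω = 5.49×10³ / 38.40 = 143.0 N·m.
J_AB = π(0.0493)⁴/32 = 5.80×10^-7 m⁴; J_BC = π(0.0220)⁴/32 = 2.30×10^-8 m⁴; J_CD = π(0.0654)⁴/32 = 1.80×10^-6 m⁴; J_DE = π(0.0442)⁴/32 = 3.75×10^-7 m⁴.
θ = (T/G)·Σ L_i/J_i = (143.0/44.3×10⁹)·(0.296/5.80×10^-7 + 0.297/2.30×10^-8 + 0.984/1.80×10^-6 + 0.860/3.75×10^-7) = 0.05250 rad.

0.0525 rad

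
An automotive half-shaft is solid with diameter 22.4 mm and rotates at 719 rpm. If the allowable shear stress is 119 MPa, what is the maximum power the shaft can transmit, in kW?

J = πd⁴/32 = π(0.0224)⁴/32 = 2.472×10^-8 m⁴.
T_max = τ_allow·J/r = 1.19×10^8 × 2.472×10^-8 / 0.0112 = 262.6 N·m.
ω = 2π·719/60 = 75.29 rad/s, so P_max = T_max·ω = 1.977×10^4 W.

19.8 kW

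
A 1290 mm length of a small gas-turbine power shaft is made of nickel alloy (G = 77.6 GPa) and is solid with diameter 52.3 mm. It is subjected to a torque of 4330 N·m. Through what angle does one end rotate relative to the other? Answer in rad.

J = πd⁴/32 = π(0.0523)⁴/32 = 7.345×10^-7 m⁴.
θ = T·L/(G·J) = 4330 × 1.29 / (77.6×10⁹ × 7.345×10^-7) = 0.09800 rad.

0.0980 rad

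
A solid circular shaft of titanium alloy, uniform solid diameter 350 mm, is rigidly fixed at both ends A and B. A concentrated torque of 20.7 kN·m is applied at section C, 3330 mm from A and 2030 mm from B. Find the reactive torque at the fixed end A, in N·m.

7840 N·m

With uniform GJ and both ends fixed, compatibility θ_AC = θ_CB gives T_A·a = T_B·b, together with T_A + T_B = T₀.
T_A = T₀·b/(a+b) = 20700·2030/5360 = 7840 N·m; T_B = 12860 N·m.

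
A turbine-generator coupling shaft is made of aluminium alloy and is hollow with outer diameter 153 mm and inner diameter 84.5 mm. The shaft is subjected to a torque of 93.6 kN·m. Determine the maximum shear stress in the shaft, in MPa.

147 MPa

J = π(d_o⁴ − d_i⁴)/32 = π(0.153⁴ − 0.0845⁴)/32 = 4.879×10^-5 m⁴.
τ_max = T·r/J = 93600 × 0.0765 / 4.879×10^-5 = 1.468×10^8 Pa.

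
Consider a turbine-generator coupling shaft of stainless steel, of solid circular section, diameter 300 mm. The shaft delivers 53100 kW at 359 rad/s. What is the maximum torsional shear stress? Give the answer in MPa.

ω = 359 rad/s, so T = P/ω = 53100×10³ / 359.0 = 147900 N·m.
J = πd⁴/32 = π(0.300)⁴/32 = 7.952×10^-4 m⁴.
τ_max = T·r/J = 147900 × 0.150 / 7.952×10^-4 = 2.790×10^7 Pa.

27.9 MPa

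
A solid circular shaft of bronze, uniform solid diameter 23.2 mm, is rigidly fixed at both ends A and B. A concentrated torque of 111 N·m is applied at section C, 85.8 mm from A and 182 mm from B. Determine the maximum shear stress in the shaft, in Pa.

3.08e7 Pa

With uniform GJ and both ends fixed, compatibility θ_AC = θ_CB gives T_A·a = T_B·b, together with T_A + T_B = T₀.
T_A = T₀·b/(a+b) = 111.0·182/267.8 = 75.44 N·m; T_B = 35.56 N·m.
τ in each portion: τ_AC = 3.08×10^7 Pa, τ_CB = 1.45×10^7 Pa; maximum is in AC.
τ_max = T_AC·r/J = 75.44·0.0116/2.84×10^-8 = 3.077×10^7 Pa.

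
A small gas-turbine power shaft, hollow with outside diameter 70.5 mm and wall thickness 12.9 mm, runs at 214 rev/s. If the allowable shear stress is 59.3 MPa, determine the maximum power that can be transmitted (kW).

J = π(d_o⁴ − d_i⁴)/32 = π(0.0705⁴ − 0.0447⁴)/32 = 2.033×10^-6 m⁴.
T_max = τ_allow·J/r = 5.93×10^7 × 2.033×10^-6 / 0.0352 = 3421 N·m.
ω = 2π·214 = 1345 rad/s, so P_max = T_max·ω = 4.599×10^6 W.

4600 kW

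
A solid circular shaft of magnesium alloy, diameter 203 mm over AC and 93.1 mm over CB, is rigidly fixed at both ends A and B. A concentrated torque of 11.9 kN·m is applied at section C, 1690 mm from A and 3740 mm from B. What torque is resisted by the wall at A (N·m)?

11700 N·m

Compatibility: T_A·a/J_AC = T_B·b/J_CB with T_A + T_B = T₀.
J_AC = 1.67×10^-4 m⁴, J_CB = 7.38×10^-6 m⁴, so T_A = T₀·(J_AC/a)/((J_AC/a)+(J_CB/b)) = 11670 N·m, T_B = 233.2 N·m.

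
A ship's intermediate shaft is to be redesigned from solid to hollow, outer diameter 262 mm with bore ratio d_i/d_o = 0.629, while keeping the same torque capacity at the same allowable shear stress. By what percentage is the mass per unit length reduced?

Equal τ_max and T ⇒ the solid shaft needs d_s³ = d_o³(1−k⁴), so d_s = 262·(1−0.629⁴)^(1/3) = 247.5 mm.
Area ratio A_h/A_s = d_o²(1−k²)/d_s² = (1−k²)/(1−k⁴)^(2/3) = 0.6770.
Mass saving = 1 − 0.6770 = 32.3 %.

32.3 %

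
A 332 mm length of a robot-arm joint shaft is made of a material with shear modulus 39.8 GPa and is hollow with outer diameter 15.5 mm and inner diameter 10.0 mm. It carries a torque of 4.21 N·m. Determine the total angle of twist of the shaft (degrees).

0.429°

J = π(d_o⁴ − d_i⁴)/32 = π(0.0155⁴ − 0.0100⁴)/32 = 4.685×10^-9 m⁴.
θ = T·L/(G·J) = 4.210 × 0.332 / (39.8×10⁹ × 4.685×10^-9) = 7.496×10^-3 rad.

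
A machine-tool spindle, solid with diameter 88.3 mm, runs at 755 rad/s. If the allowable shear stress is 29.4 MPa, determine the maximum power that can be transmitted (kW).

J = πd⁴/32 = π(0.0883)⁴/32 = 5.968×10^-6 m⁴.
T_max = τ_allow·J/r = 2.94×10^7 × 5.968×10^-6 / 0.0442 = 3974 N·m.
ω = 755 rad/s, so P_max = T_max·ω = 3.001×10^6 W.

3000 kW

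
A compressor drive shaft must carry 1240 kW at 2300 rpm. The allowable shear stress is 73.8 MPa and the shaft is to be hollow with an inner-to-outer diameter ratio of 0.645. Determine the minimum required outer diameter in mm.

ω = 2π·2300/60 = 240.9 rad/s, so T = P/ω = 1240×10³ / 240.9 = 5148 N·m.
For a hollow shaft with d_i/d_o = 0.645: τ_max = 16T/(π d_o³ (1−k⁴)), so d_o = [16T/(π τ_allow (1−k⁴))]^(1/3) = [16·5148/(π·7.38×10^7·0.8269)]^(1/3) = 0.07546 m.

75.5 mm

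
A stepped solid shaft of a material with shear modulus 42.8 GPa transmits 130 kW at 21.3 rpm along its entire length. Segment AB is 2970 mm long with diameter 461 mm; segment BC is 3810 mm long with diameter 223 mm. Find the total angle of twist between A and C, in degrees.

1.28°

ω = 2π·21.3/60 = 2.231 rad/s, so T = P/ω = 130×10³ / 2.231 = 58280 N·m.
J_AB = π(0.461)⁴/32 = 4.43×10^-3 m⁴; J_BC = π(0.223)⁴/32 = 2.43×10^-4 m⁴.
θ = (T/G)·Σ L_i/J_i = (58280/42.8×10⁹)·(2.97/4.43×10^-3 + 3.81/2.43×10^-4) = 0.02228 rad.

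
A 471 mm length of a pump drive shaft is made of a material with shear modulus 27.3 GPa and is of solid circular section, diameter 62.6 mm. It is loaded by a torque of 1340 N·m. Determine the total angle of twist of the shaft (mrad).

J = πd⁴/32 = π(0.0626)⁴/32 = 1.508×10^-6 m⁴.
θ = T·L/(G·J) = 1340 × 0.471 / (27.3×10⁹ × 1.508×10^-6) = 0.01533 rad.

15.3 mrad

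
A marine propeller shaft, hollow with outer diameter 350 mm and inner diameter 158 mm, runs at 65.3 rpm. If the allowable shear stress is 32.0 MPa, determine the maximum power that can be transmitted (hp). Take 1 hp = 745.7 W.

2370 hp

J = π(d_o⁴ − d_i⁴)/32 = π(0.350⁴ − 0.158⁴)/32 = 1.412×10^-3 m⁴.
T_max = τ_allow·J/r = 3.20×10^7 × 1.412×10^-3 / 0.175 = 258200 N·m.
ω = 2π·65.3/60 = 6.838 rad/s, so P_max = T_max·ω = 1.766×10^6 W.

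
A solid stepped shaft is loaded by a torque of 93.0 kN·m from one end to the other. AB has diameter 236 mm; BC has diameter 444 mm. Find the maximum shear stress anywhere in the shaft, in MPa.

Under the same torque, τ_max = 16T/(πd³) is largest where d is smallest — segment AB (d = 236 mm).
τ_max = 16·93000/(π·(0.236)³) = 3.603×10^7 Pa.

36.0 MPa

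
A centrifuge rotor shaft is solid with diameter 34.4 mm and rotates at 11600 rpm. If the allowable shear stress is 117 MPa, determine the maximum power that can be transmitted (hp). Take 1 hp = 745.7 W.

1520 hp

J = πd⁴/32 = π(0.0344)⁴/32 = 1.375×10^-7 m⁴.
T_max = τ_allow·J/r = 1.17×10^8 × 1.375×10^-7 / 0.0172 = 935.2 N·m.
ω = 2π·11600/60 = 1215 rad/s, so P_max = T_max·ω = 1.136×10^6 W.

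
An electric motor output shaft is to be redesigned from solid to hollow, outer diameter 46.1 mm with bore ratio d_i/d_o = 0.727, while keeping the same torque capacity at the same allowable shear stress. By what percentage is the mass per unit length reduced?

Equal τ_max and T ⇒ the solid shaft needs d_s³ = d_o³(1−k⁴), so d_s = 46.1·(1−0.727⁴)^(1/3) = 41.33 mm.
Area ratio A_h/A_s = d_o²(1−k²)/d_s² = (1−k²)/(1−k⁴)^(2/3) = 0.5865.
Mass saving = 1 − 0.5865 = 41.3 %.

41.3 %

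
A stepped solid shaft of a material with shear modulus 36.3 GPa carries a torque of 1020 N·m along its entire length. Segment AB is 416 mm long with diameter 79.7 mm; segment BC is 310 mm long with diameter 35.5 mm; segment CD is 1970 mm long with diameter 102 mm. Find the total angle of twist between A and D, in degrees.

J_AB = π(0.0797)⁴/32 = 3.96×10^-6 m⁴; J_BC = π(0.0355)⁴/32 = 1.56×10^-7 m⁴; J_CD = π(0.102)⁴/32 = 1.06×10^-5 m⁴.
θ = (T/G)·Σ L_i/J_i = (1020/36.3×10⁹)·(0.416/3.96×10^-6 + 0.310/1.56×10^-7 + 1.97/1.06×10^-5) = 0.06403 rad.

3.67°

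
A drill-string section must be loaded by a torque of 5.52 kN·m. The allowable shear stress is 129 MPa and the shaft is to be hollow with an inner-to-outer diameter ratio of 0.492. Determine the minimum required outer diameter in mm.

61.4 mm

For a hollow shaft with d_i/d_o = 0.492: τ_max = 16T/(π d_o³ (1−k⁴)), so d_o = [16T/(π τ_allow (1−k⁴))]^(1/3) = [16·5520/(π·1.29×10^8·0.9414)]^(1/3) = 0.06140 m.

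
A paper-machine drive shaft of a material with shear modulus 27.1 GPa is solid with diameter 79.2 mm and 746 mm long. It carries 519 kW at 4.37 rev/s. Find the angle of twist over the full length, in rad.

0.135 rad

ω = 2π·4.37 = 27.46 rad/s, so T = P/ω = 519×10³ / 27.46 = 18900 N·m.
J = πd⁴/32 = π(0.0792)⁴/32 = 3.863×10^-6 m⁴.
θ = T·L/(G·J) = 18900 × 0.746 / (27.1×10⁹ × 3.863×10^-6) = 0.1347 rad.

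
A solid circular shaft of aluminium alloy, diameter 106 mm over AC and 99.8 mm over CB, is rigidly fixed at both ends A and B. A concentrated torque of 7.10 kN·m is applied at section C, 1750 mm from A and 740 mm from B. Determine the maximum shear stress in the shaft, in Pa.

Compatibility: T_A·a/J_AC = T_B·b/J_CB with T_A + T_B = T₀.
J_AC = 1.24×10^-5 m⁴, J_CB = 9.74×10^-6 m⁴, so T_A = T₀·(J_AC/a)/((J_AC/a)+(J_CB/b)) = 2484 N·m, T_B = 4616 N·m.
τ in each portion: τ_AC = 1.06×10^7 Pa, τ_CB = 2.37×10^7 Pa; maximum is in CB.
τ_max = T_CB·r/J = 4616·0.0499/9.74×10^-6 = 2.365×10^7 Pa.

2.37e7 Pa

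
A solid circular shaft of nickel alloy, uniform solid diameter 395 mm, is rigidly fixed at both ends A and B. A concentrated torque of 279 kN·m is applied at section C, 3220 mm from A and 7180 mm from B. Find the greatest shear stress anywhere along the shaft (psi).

2310 psi

With uniform GJ and both ends fixed, compatibility θ_AC = θ_CB gives T_A·a = T_B·b, together with T_A + T_B = T₀.
T_A = T₀·b/(a+b) = 279000·7180/10400 = 192600 N·m; T_B = 86380 N·m.
τ in each portion: τ_AC = 1.59×10^7 Pa, τ_CB = 7.14×10^6 Pa; maximum is in AC.
τ_max = T_AC·r/J = 192600·0.198/2.39×10^-3 = 1.592×10^7 Pa.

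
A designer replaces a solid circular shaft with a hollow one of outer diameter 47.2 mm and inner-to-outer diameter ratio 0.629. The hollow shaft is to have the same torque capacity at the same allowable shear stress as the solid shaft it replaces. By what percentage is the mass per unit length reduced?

32.3 %

Equal τ_max and T ⇒ the solid shaft needs d_s³ = d_o³(1−k⁴), so d_s = 47.2·(1−0.629⁴)^(1/3) = 44.60 mm.
Area ratio A_h/A_s = d_o²(1−k²)/d_s² = (1−k²)/(1−k⁴)^(2/3) = 0.6770.
Mass saving = 1 − 0.6770 = 32.3 %.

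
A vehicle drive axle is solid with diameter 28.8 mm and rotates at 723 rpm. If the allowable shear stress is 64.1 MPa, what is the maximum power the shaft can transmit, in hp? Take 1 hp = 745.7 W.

30.5 hp

J = πd⁴/32 = π(0.0288)⁴/32 = 6.754×10^-8 m⁴.
T_max = τ_allow·J/r = 6.41×10^7 × 6.754×10^-8 / 0.0144 = 300.7 N·m.
ω = 2π·723/60 = 75.71 rad/s, so P_max = T_max·ω = 2.276×10^4 W.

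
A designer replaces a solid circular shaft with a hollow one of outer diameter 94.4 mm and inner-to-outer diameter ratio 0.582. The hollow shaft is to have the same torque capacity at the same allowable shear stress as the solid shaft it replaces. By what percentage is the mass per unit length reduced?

Equal τ_max and T ⇒ the solid shaft needs d_s³ = d_o³(1−k⁴), so d_s = 94.4·(1−0.582⁴)^(1/3) = 90.64 mm.
Area ratio A_h/A_s = d_o²(1−k²)/d_s² = (1−k²)/(1−k⁴)^(2/3) = 0.7172.
Mass saving = 1 − 0.7172 = 28.3 %.

28.3 %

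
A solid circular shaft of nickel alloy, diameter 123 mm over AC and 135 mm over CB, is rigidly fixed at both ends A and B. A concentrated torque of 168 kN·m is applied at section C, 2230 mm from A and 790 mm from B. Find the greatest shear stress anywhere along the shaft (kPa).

Compatibility: T_A·a/J_AC = T_B·b/J_CB with T_A + T_B = T₀.
J_AC = 2.25×10^-5 m⁴, J_CB = 3.26×10^-5 m⁴, so T_A = T₀·(J_AC/a)/((J_AC/a)+(J_CB/b)) = 32970 N·m, T_B = 135000 N·m.
τ in each portion: τ_AC = 9.02×10^7 Pa, τ_CB = 2.80×10^8 Pa; maximum is in CB.
τ_max = T_CB·r/J = 135000·0.0675/3.26×10^-5 = 2.795×10^8 Pa.

280000 kPa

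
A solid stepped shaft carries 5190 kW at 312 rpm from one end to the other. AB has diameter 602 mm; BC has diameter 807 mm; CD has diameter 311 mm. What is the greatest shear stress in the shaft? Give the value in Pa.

2.69e7 Pa

ω = 2π·312/60 = 32.67 rad/s, so T = P/ω = 5190×10³ / 32.67 = 158800 N·m.
Under the same torque, τ_max = 16T/(πd³) is largest where d is smallest — segment CD (d = 311 mm).
τ_max = 16·158800/(π·(0.311)³) = 2.690×10^7 Pa.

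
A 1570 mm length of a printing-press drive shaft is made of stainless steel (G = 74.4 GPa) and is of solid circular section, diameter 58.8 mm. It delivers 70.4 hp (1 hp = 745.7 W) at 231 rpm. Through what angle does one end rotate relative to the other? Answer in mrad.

ω = 2π·231/60 = 24.19 rad/s, so T = P/ω = 70.4×745.7 / 24.19 = 2170 N·m.
J = πd⁴/32 = π(0.0588)⁴/32 = 1.174×10^-6 m⁴.
θ = T·L/(G·J) = 2170 × 1.57 / (74.4×10⁹ × 1.174×10^-6) = 0.03902 rad.

39.0 mrad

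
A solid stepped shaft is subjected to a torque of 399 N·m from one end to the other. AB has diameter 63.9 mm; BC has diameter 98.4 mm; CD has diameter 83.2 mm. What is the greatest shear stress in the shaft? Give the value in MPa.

Under the same torque, τ_max = 16T/(πd³) is largest where d is smallest — segment AB (d = 63.9 mm).
τ_max = 16·399.0/(π·(0.0639)³) = 7.788×10^6 Pa.

7.79 MPa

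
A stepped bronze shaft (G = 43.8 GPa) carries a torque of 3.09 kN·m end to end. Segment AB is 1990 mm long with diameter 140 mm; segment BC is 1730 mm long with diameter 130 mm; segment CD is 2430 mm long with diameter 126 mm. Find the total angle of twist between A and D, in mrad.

J_AB = π(0.140)⁴/32 = 3.77×10^-5 m⁴; J_BC = π(0.130)⁴/32 = 2.80×10^-5 m⁴; J_CD = π(0.126)⁴/32 = 2.47×10^-5 m⁴.
θ = (T/G)·Σ L_i/J_i = (3090/43.8×10⁹)·(1.99/3.77×10^-5 + 1.73/2.80×10^-5 + 2.43/2.47×10^-5) = 0.01500 rad.

15.0 mrad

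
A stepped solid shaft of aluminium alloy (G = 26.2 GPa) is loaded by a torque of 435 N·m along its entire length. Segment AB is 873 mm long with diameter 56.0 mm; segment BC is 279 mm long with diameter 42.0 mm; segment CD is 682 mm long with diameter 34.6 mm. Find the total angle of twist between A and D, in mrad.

J_AB = π(0.0560)⁴/32 = 9.65×10^-7 m⁴; J_BC = π(0.0420)⁴/32 = 3.05×10^-7 m⁴; J_CD = π(0.0346)⁴/32 = 1.41×10^-7 m⁴.
θ = (T/G)·Σ L_i/J_i = (435.0/26.2×10⁹)·(0.873/9.65×10^-7 + 0.279/3.05×10^-7 + 0.682/1.41×10^-7) = 0.1107 rad.

111 mrad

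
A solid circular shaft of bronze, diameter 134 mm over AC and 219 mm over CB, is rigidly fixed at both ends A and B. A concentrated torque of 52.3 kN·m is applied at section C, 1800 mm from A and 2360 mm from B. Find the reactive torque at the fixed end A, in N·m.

Compatibility: T_A·a/J_AC = T_B·b/J_CB with T_A + T_B = T₀.
J_AC = 3.17×10^-5 m⁴, J_CB = 2.26×10^-4 m⁴, so T_A = T₀·(J_AC/a)/((J_AC/a)+(J_CB/b)) = 8119 N·m, T_B = 44180 N·m.

8120 N·m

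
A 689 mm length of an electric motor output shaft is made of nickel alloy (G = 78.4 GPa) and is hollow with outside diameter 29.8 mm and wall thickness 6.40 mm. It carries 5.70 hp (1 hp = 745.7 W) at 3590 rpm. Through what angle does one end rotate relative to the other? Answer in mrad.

ω = 2π·3590/60 = 375.9 rad/s, so T = P/ω = 5.70×745.7 / 375.9 = 11.31 N·m.
J = π(d_o⁴ − d_i⁴)/32 = π(0.0298⁴ − 0.0170⁴)/32 = 6.922×10^-8 m⁴.
θ = T·L/(G·J) = 11.31 × 0.689 / (78.4×10⁹ × 6.922×10^-8) = 1.435×10^-3 rad.

1.44 mrad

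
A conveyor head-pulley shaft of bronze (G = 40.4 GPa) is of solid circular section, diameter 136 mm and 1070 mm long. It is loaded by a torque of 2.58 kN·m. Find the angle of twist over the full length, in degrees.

0.117°

J = πd⁴/32 = π(0.136)⁴/32 = 3.359×10^-5 m⁴.
θ = T·L/(G·J) = 2580 × 1.07 / (40.4×10⁹ × 3.359×10^-5) = 2.035×10^-3 rad.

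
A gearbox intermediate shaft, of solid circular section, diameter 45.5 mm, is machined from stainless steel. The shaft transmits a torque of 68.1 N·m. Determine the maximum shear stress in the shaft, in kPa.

3680 kPa

J = πd⁴/32 = π(0.0455)⁴/32 = 4.208×10^-7 m⁴.
τ_max = T·r/J = 68.10 × 0.0227 / 4.208×10^-7 = 3.682×10^6 Pa.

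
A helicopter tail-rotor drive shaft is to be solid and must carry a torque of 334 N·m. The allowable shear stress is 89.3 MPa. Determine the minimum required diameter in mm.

For a solid shaft τ_max = 16T/(πd³), so d = (16T/(π τ_allow))^(1/3) = (16·334.0/(π·8.93×10^7))^(1/3) = 0.02671 m.

26.7 mm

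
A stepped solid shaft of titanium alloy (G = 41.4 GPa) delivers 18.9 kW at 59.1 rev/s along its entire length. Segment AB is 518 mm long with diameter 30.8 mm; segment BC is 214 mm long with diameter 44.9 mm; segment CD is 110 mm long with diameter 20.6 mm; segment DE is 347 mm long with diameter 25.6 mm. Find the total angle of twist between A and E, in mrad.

25.6 mrad

ω = 2π·59.1 = 371.3 rad/s, so T = P/ω = 18.9×10³ / 371.3 = 50.90 N·m.
J_AB = π(0.0308)⁴/32 = 8.83×10^-8 m⁴; J_BC = π(0.0449)⁴/32 = 3.99×10^-7 m⁴; J_CD = π(0.0206)⁴/32 = 1.77×10^-8 m⁴; J_DE = π(0.0256)⁴/32 = 4.22×10^-8 m⁴.
θ = (T/G)·Σ L_i/J_i = (50.90/41.4×10⁹)·(0.518/8.83×10^-8 + 0.214/3.99×10^-7 + 0.110/1.77×10^-8 + 0.347/4.22×10^-8) = 0.02563 rad.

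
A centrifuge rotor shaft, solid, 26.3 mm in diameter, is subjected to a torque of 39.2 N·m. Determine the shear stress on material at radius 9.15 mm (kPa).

J = πd⁴/32 = π(0.0263)⁴/32 = 4.697×10^-8 m⁴.
Shear stress varies linearly with radius: τ = T·r/J = 39.20 × 0.00915 / 4.697×10^-8 = 7.636×10^6 Pa.

7640 kPa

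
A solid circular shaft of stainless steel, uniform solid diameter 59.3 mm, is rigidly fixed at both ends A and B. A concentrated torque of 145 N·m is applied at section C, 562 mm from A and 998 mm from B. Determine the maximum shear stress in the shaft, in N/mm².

With uniform GJ and both ends fixed, compatibility θ_AC = θ_CB gives T_A·a = T_B·b, together with T_A + T_B = T₀.
T_A = T₀·b/(a+b) = 145.0·998/1560 = 92.76 N·m; T_B = 52.24 N·m.
τ in each portion: τ_AC = 2.27×10^6 Pa, τ_CB = 1.28×10^6 Pa; maximum is in AC.
τ_max = T_AC·r/J = 92.76·0.0296/1.21×10^-6 = 2.266×10^6 Pa.

2.27 N/mm²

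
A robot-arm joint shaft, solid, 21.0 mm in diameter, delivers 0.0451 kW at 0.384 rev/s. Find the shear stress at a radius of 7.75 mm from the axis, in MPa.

7.59 MPa

ω = 2π·0.384 = 2.413 rad/s, so T = P/ω = 0.0451×10³ / 2.413 = 18.69 N·m.
J = πd⁴/32 = π(0.0210)⁴/32 = 1.909×10^-8 m⁴.
Shear stress varies linearly with radius: τ = T·r/J = 18.69 × 0.00775 / 1.909×10^-8 = 7.587×10^6 Pa.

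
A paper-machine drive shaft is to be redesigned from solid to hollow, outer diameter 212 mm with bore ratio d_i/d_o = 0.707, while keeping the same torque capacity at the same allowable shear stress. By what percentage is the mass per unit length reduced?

39.4 %

Equal τ_max and T ⇒ the solid shaft needs d_s³ = d_o³(1−k⁴), so d_s = 212·(1−0.707⁴)^(1/3) = 192.6 mm.
Area ratio A_h/A_s = d_o²(1−k²)/d_s² = (1−k²)/(1−k⁴)^(2/3) = 0.6058.
Mass saving = 1 − 0.6058 = 39.4 %.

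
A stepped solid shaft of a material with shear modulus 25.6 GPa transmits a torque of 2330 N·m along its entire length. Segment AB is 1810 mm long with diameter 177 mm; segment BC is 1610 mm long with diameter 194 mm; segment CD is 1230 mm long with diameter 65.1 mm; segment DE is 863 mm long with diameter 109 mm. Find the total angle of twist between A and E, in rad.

J_AB = π(0.177)⁴/32 = 9.64×10^-5 m⁴; J_BC = π(0.194)⁴/32 = 1.39×10^-4 m⁴; J_CD = π(0.0651)⁴/32 = 1.76×10^-6 m⁴; J_DE = π(0.109)⁴/32 = 1.39×10^-5 m⁴.
θ = (T/G)·Σ L_i/J_i = (2330/25.6×10⁹)·(1.81/9.64×10^-5 + 1.61/1.39×10^-4 + 1.23/1.76×10^-6 + 0.863/1.39×10^-5) = 0.07192 rad.

0.0719 rad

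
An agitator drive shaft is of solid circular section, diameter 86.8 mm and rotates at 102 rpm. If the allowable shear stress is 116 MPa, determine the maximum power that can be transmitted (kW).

J = πd⁴/32 = π(0.0868)⁴/32 = 5.573×10^-6 m⁴.
T_max = τ_allow·J/r = 1.16×10^8 × 5.573×10^-6 / 0.0434 = 14900 N·m.
ω = 2π·102/60 = 10.68 rad/s, so P_max = T_max·ω = 1.591×10^5 W.

159 kW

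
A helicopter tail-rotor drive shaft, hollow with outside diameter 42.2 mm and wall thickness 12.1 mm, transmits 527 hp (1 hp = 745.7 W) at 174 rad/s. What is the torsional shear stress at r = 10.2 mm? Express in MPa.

76.5 MPa

ω = 174 rad/s, so T = P/ω = 527×745.7 / 174.0 = 2259 N·m.
J = π(d_o⁴ − d_i⁴)/32 = π(0.0422⁴ − 0.0180⁴)/32 = 3.010×10^-7 m⁴.
Shear stress varies linearly with radius: τ = T·r/J = 2259 × 0.0102 / 3.010×10^-7 = 7.652×10^7 Pa.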